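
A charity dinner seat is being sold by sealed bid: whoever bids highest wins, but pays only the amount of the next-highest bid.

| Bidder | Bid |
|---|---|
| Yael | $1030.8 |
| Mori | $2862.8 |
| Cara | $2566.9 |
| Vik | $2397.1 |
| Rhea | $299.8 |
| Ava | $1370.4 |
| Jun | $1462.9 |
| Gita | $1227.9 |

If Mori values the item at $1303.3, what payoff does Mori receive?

Highest bid: Mori at $2862.8, so Mori wins.
Second-highest bid: Cara at $2566.9 — that is the price the winner pays.
Mori's payoff = value − price = $1303.3 − $2566.9 = −$1263.6.

−$1263.6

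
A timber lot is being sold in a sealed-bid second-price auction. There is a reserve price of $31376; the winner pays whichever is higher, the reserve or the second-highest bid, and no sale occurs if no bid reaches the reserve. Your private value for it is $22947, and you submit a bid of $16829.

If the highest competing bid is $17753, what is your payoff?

Your bid $16829 is below the highest competing bid $17753, so you lose. Payoff $0.

$0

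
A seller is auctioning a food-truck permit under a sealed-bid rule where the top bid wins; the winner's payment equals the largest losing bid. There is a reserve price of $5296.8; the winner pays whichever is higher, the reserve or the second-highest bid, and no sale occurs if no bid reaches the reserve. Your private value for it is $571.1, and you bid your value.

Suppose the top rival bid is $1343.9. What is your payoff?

Your bid $571.1 is below the highest competing bid $1343.9, so you lose. Payoff $0.

$0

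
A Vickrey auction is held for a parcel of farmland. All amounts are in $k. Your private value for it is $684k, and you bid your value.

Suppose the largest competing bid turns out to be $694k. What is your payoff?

$0k

Your bid $684k is below the highest competing bid $694k, so you lose.
A losing bidder pays nothing and receives nothing: payoff = $0k.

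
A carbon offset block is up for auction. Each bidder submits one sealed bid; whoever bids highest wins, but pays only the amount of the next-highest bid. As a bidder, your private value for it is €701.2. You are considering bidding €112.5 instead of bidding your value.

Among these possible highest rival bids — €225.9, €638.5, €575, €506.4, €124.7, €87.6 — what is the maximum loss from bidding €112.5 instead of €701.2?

€225.9: truthful gives €475.3, deviation gives €0 → loss €475.3.
€638.5: truthful gives €62.7, deviation gives €0 → loss €62.7.
€575: truthful gives €126.2, deviation gives €0 → loss €126.2.
€506.4: truthful gives €194.8, deviation gives €0 → loss €194.8.
€124.7: truthful gives €576.5, deviation gives €0 → loss €576.5.
€87.6: same outcome either way → loss €0.
Maximum loss: €576.5.

€576.5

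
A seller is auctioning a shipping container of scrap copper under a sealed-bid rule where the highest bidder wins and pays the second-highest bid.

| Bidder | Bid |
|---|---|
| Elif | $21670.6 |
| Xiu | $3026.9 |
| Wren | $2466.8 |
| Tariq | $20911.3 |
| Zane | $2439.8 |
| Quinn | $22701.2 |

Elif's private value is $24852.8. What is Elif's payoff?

Highest bid: Quinn at $22701.2, so Quinn wins.
Second-highest bid: Elif at $21670.6 — that is the price the winner pays.
Elif did not win, so Elif pays nothing and receives nothing: payoff $0.

$0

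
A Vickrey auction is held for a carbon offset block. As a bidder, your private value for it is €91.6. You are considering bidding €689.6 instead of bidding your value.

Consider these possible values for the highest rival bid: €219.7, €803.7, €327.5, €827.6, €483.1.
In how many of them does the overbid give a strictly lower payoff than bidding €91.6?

The deviation hurts exactly when the highest competing bid lies strictly between €91.6 and €689.6 — overbidding then wins at a price above your value.
€219.7: inside the interval → strictly worse (loss €128.1).
€803.7: above both → same outcome either way.
€327.5: inside the interval → strictly worse (loss €235.9).
€827.6: above both → same outcome either way.
€483.1: inside the interval → strictly worse (loss €391.5).
Count: 3.

3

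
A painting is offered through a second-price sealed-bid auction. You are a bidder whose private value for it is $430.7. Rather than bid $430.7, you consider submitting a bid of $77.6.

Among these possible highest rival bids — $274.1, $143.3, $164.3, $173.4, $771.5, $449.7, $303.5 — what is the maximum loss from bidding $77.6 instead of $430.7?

$274.1: truthful gives $156.6, deviation gives $0 → loss $156.6.
$143.3: truthful gives $287.4, deviation gives $0 → loss $287.4.
$164.3: truthful gives $266.4, deviation gives $0 → loss $266.4.
$173.4: truthful gives $257.3, deviation gives $0 → loss $257.3.
$771.5: same outcome either way → loss $0.
$449.7: same outcome either way → loss $0.
$303.5: truthful gives $127.2, deviation gives $0 → loss $127.2.
Maximum loss: $287.4.

$287.4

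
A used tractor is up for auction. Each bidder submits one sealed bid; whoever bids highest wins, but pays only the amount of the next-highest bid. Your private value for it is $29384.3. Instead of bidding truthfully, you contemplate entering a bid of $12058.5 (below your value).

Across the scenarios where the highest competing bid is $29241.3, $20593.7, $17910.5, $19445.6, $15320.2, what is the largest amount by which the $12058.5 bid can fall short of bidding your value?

$14064.1

$29241.3: truthful gives $143, deviation gives $0 → loss $143.
$20593.7: truthful gives $8790.6, deviation gives $0 → loss $8790.6.
$17910.5: truthful gives $11473.8, deviation gives $0 → loss $11473.8.
$19445.6: truthful gives $9938.7, deviation gives $0 → loss $9938.7.
$15320.2: truthful gives $14064.1, deviation gives $0 → loss $14064.1.
Maximum loss: $14064.1.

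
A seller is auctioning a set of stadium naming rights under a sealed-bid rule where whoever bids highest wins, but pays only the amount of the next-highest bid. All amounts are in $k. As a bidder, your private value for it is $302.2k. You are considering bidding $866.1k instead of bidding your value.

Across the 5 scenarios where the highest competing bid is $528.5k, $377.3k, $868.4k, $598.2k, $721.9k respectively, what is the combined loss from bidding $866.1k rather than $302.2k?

The deviation costs you only when the competing bid falls strictly between $302.2k and $866.1k; elsewhere both bids give the same outcome.
$528.5k: truthful payoff $0k, deviation payoff −$226.3k → loss $226.3k.
$377.3k: truthful payoff $0k, deviation payoff −$75.1k → loss $75.1k.
$868.4k: outcomes coincide → loss $0k.
$598.2k: truthful payoff $0k, deviation payoff −$296k → loss $296k.
$721.9k: truthful payoff $0k, deviation payoff −$419.7k → loss $419.7k.
Total loss = $226.3k + $75.1k + $296k + $419.7k = $1017.1k.
In a second-price auction your bid sets only whether you win, not what you pay, so bidding your true value is weakly dominant.

$1017.1k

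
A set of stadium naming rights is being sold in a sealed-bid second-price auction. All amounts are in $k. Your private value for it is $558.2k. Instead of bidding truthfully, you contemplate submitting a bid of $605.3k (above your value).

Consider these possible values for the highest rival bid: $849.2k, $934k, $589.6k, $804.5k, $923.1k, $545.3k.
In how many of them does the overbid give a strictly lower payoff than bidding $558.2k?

The deviation hurts exactly when the highest competing bid lies strictly between $558.2k and $605.3k — overbidding then wins at a price above your value.
$849.2k: above both → same outcome either way.
$934k: above both → same outcome either way.
$589.6k: inside the interval → strictly worse (loss $31.4k).
$804.5k: above both → same outcome either way.
$923.1k: above both → same outcome either way.
$545.3k: below both → same outcome either way.
Count: 1.

1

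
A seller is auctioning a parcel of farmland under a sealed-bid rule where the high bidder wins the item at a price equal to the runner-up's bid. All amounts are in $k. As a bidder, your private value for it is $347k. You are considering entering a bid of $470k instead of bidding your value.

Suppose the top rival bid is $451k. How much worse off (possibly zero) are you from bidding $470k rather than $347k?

Bidding your value $347k: you lose (since $347k < $451k). Payoff $0k.
Bidding $470k: you win and pay $451k. Payoff $347k − $451k = −$104k.
The competing bid $451k lies between your value and your inflated bid, so overbidding wins an item priced above your value.
Loss from deviating = $0k − (−$104k) = $104k.

$104k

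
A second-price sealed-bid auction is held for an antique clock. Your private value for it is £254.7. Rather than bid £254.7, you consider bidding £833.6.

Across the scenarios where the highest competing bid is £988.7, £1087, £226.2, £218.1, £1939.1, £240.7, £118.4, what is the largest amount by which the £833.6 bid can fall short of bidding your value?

£988.7: same outcome either way → loss £0.
£1087: same outcome either way → loss £0.
£226.2: same outcome either way → loss £0.
£218.1: same outcome either way → loss £0.
£1939.1: same outcome either way → loss £0.
£240.7: same outcome either way → loss £0.
£118.4: same outcome either way → loss £0.
Maximum loss: £0.

£0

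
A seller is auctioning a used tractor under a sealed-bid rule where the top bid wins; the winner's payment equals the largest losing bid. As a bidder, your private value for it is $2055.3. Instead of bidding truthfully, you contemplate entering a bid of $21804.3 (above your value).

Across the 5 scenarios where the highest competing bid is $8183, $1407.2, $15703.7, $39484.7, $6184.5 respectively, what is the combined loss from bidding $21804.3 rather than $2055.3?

$23905.3

The deviation costs you only when the competing bid falls strictly between $2055.3 and $21804.3; elsewhere both bids give the same outcome.
$8183: truthful payoff $0, deviation payoff −$6127.7 → loss $6127.7.
$1407.2: outcomes coincide → loss $0.
$15703.7: truthful payoff $0, deviation payoff −$13648.4 → loss $13648.4.
$39484.7: outcomes coincide → loss $0.
$6184.5: truthful payoff $0, deviation payoff −$4129.2 → loss $4129.2.
Total loss = $6127.7 + $13648.4 + $4129.2 = $23905.3.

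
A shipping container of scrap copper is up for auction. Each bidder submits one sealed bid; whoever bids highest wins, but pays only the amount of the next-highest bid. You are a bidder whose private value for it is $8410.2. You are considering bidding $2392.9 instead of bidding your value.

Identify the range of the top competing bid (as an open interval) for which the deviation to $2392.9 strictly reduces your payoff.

If the competing bid is below $2392.9, both bids win at the same price — no difference.
If it is above $8410.2, both bids lose — no difference.
If it lies strictly between $2392.9 and $8410.2, bidding your value wins at a price below your value (positive payoff) while bidding $2392.9 loses (payoff 0).
So the deviation strictly hurts on the open interval ($2392.9, $8410.2).

($2392.9, $8410.2)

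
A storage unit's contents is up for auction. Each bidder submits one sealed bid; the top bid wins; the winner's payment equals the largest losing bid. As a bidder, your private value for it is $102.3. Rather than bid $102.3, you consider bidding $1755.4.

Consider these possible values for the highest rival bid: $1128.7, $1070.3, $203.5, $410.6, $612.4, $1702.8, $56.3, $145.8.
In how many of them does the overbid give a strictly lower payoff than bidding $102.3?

The deviation hurts exactly when the highest competing bid lies strictly between $102.3 and $1755.4 — overbidding then wins at a price above your value.
$1128.7: inside the interval → strictly worse (loss $1026.4).
$1070.3: inside the interval → strictly worse (loss $968).
$203.5: inside the interval → strictly worse (loss $101.2).
$410.6: inside the interval → strictly worse (loss $308.3).
$612.4: inside the interval → strictly worse (loss $510.1).
$1702.8: inside the interval → strictly worse (loss $1600.5).
$56.3: below both → same outcome either way.
$145.8: inside the interval → strictly worse (loss $43.5).
Count: 7.

7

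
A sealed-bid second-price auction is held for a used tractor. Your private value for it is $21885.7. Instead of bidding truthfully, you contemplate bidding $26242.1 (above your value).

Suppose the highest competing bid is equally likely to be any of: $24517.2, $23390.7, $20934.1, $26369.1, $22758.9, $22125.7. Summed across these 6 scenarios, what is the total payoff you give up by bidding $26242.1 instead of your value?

$5249.7

The deviation costs you only when the competing bid falls strictly between $21885.7 and $26242.1; elsewhere both bids give the same outcome.
$24517.2: truthful payoff $0, deviation payoff −$2631.5 → loss $2631.5.
$23390.7: truthful payoff $0, deviation payoff −$1505 → loss $1505.
$20934.1: outcomes coincide → loss $0.
$26369.1: outcomes coincide → loss $0.
$22758.9: truthful payoff $0, deviation payoff −$873.2 → loss $873.2.
$22125.7: truthful payoff $0, deviation payoff −$240 → loss $240.
Total loss = $2631.5 + $1505 + $873.2 + $240 = $5249.7.
In a second-price auction your bid sets only whether you win, not what you pay, so bidding your true value is weakly dominant.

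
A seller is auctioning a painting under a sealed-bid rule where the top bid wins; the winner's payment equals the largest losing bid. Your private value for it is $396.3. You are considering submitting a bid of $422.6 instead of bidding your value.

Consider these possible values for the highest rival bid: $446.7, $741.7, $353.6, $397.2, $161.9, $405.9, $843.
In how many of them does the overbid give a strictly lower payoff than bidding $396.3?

The deviation hurts exactly when the highest competing bid lies strictly between $396.3 and $422.6 — overbidding then wins at a price above your value.
$446.7: above both → same outcome either way.
$741.7: above both → same outcome either way.
$353.6: below both → same outcome either way.
$397.2: inside the interval → strictly worse (loss $0.9).
$161.9: below both → same outcome either way.
$405.9: inside the interval → strictly worse (loss $9.6).
$843: above both → same outcome either way.
Count: 2.

2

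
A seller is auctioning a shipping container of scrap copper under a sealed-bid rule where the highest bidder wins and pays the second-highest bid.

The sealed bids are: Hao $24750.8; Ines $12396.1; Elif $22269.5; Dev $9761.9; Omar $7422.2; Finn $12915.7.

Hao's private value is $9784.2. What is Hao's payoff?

Highest bid: Hao at $24750.8, so Hao wins.
Second-highest bid: Elif at $22269.5 — that is the price the winner pays.
Hao's payoff = value − price = $9784.2 − $22269.5 = −$12485.3.

−$12485.3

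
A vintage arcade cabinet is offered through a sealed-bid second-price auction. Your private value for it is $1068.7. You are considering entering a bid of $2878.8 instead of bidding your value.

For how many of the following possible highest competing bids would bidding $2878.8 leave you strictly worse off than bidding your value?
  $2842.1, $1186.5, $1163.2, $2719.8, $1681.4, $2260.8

6

The deviation hurts exactly when the highest competing bid lies strictly between $1068.7 and $2878.8 — overbidding then wins at a price above your value.
$2842.1: inside the interval → strictly worse (loss $1773.4).
$1186.5: inside the interval → strictly worse (loss $117.8).
$1163.2: inside the interval → strictly worse (loss $94.5).
$2719.8: inside the interval → strictly worse (loss $1651.1).
$1681.4: inside the interval → strictly worse (loss $612.7).
$2260.8: inside the interval → strictly worse (loss $1192.1).
Count: 6.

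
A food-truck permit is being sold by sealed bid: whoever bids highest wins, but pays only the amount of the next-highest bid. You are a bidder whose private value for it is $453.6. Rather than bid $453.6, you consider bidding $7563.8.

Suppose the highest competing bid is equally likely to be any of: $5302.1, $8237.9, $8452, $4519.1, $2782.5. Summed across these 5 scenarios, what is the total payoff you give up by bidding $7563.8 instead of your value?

The deviation costs you only when the competing bid falls strictly between $453.6 and $7563.8; elsewhere both bids give the same outcome.
$5302.1: truthful payoff $0, deviation payoff −$4848.5 → loss $4848.5.
$8237.9: outcomes coincide → loss $0.
$8452: outcomes coincide → loss $0.
$4519.1: truthful payoff $0, deviation payoff −$4065.5 → loss $4065.5.
$2782.5: truthful payoff $0, deviation payoff −$2328.9 → loss $2328.9.
Total loss = $4848.5 + $4065.5 + $2328.9 = $11242.9.

$11242.9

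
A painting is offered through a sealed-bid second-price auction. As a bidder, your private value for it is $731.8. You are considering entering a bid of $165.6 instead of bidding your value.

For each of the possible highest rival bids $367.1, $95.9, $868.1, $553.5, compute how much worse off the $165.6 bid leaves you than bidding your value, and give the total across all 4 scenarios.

$543

The deviation costs you only when the competing bid falls strictly between $165.6 and $731.8; elsewhere both bids give the same outcome.
$367.1: truthful payoff $364.7, deviation payoff $0 → loss $364.7.
$95.9: outcomes coincide → loss $0.
$868.1: outcomes coincide → loss $0.
$553.5: truthful payoff $178.3, deviation payoff $0 → loss $178.3.
Total loss = $364.7 + $178.3 = $543.
Because the price is fixed by the runner-up's bid, deviating from your value can only change a good outcome into a bad one — never the reverse.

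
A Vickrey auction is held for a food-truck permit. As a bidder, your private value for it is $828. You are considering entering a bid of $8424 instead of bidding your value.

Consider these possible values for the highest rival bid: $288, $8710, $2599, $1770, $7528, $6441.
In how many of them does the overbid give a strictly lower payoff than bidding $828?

4

The deviation hurts exactly when the highest competing bid lies strictly between $828 and $8424 — overbidding then wins at a price above your value.
$288: below both → same outcome either way.
$8710: above both → same outcome either way.
$2599: inside the interval → strictly worse (loss $1771).
$1770: inside the interval → strictly worse (loss $942).
$7528: inside the interval → strictly worse (loss $6700).
$6441: inside the interval → strictly worse (loss $5613).
Count: 4.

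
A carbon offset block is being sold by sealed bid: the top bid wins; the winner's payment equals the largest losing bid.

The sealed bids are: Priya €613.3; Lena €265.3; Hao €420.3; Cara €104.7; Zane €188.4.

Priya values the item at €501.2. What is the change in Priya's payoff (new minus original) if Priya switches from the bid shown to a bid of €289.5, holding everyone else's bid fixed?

The highest bid among the other bidders is €420.3; Priya's bid doesn't change that.
Original bid €613.3: Priya is highest, pays the top rival bid €420.3; payoff €501.2 − €420.3 = €80.9.
Alternative bid €289.5: Priya is not highest (top rival bid is €420.3); payoff €0.
Change in payoff = €0 − (€80.9) = −€80.9.

−€80.9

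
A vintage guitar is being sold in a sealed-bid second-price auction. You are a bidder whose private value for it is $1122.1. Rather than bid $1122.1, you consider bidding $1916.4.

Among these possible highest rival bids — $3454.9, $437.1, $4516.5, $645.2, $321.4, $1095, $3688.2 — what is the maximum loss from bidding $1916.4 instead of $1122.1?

$0

$3454.9: same outcome either way → loss $0.
$437.1: same outcome either way → loss $0.
$4516.5: same outcome either way → loss $0.
$645.2: same outcome either way → loss $0.
$321.4: same outcome either way → loss $0.
$1095: same outcome either way → loss $0.
$3688.2: same outcome either way → loss $0.
Maximum loss: $0.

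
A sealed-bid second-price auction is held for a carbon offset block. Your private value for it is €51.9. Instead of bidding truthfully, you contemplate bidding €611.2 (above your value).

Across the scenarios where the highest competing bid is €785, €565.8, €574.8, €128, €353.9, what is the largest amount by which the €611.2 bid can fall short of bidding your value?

€522.9

€785: same outcome either way → loss €0.
€565.8: truthful gives €0, deviation gives −€513.9 → loss €513.9.
€574.8: truthful gives €0, deviation gives −€522.9 → loss €522.9.
€128: truthful gives €0, deviation gives −€76.1 → loss €76.1.
€353.9: truthful gives €0, deviation gives −€302 → loss €302.
Maximum loss: €522.9.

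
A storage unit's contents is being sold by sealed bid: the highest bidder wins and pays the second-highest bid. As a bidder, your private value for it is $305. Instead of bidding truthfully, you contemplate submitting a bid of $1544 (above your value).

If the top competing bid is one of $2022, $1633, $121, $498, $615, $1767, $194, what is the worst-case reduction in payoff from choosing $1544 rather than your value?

$310

$2022: same outcome either way → loss $0.
$1633: same outcome either way → loss $0.
$121: same outcome either way → loss $0.
$498: truthful gives $0, deviation gives −$193 → loss $193.
$615: truthful gives $0, deviation gives −$310 → loss $310.
$1767: same outcome either way → loss $0.
$194: same outcome either way → loss $0.
Maximum loss: $310.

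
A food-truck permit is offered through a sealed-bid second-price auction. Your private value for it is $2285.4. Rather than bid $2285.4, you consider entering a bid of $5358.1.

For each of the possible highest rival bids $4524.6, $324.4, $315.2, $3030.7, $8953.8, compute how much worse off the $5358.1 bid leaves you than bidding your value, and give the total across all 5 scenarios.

$2984.5

The deviation costs you only when the competing bid falls strictly between $2285.4 and $5358.1; elsewhere both bids give the same outcome.
$4524.6: truthful payoff $0, deviation payoff −$2239.2 → loss $2239.2.
$324.4: outcomes coincide → loss $0.
$315.2: outcomes coincide → loss $0.
$3030.7: truthful payoff $0, deviation payoff −$745.3 → loss $745.3.
$8953.8: outcomes coincide → loss $0.
Total loss = $2239.2 + $745.3 = $2984.5.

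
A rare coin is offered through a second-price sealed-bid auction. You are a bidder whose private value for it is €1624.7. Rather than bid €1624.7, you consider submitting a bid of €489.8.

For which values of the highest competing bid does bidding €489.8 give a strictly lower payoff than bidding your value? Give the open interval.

(€489.8, €1624.7)

If the competing bid is below €489.8, both bids win at the same price — no difference.
If it is above €1624.7, both bids lose — no difference.
If it lies strictly between €489.8 and €1624.7, bidding your value wins at a price below your value (positive payoff) while bidding €489.8 loses (payoff 0).
So the deviation strictly hurts on the open interval (€489.8, €1624.7).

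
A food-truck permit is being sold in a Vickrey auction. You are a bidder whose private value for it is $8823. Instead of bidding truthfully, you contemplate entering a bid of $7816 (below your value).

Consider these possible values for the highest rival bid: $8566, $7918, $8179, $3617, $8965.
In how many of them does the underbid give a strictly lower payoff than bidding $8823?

3

The deviation hurts exactly when the highest competing bid lies strictly between $7816 and $8823 — underbidding then forfeits a profitable win.
$8566: inside the interval → strictly worse (loss $257).
$7918: inside the interval → strictly worse (loss $905).
$8179: inside the interval → strictly worse (loss $644).
$3617: below both → same outcome either way.
$8965: above both → same outcome either way.
Count: 3.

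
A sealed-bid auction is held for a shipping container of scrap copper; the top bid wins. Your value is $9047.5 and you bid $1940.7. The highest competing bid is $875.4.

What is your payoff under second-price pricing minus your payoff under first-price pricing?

You have the highest bid, so you win under either rule.
Second-price: pay $875.4 → payoff $8172.1.
First-price: pay your own bid $1940.7 → payoff $7106.8.
Difference = $8172.1 − ($7106.8) = $1065.3.

$1065.3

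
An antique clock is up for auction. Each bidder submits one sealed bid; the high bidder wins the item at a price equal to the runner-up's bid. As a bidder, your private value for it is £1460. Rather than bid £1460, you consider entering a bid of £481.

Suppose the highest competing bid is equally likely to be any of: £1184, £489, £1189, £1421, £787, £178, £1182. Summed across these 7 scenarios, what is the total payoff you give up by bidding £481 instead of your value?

The deviation costs you only when the competing bid falls strictly between £481 and £1460; elsewhere both bids give the same outcome.
£1184: truthful payoff £276, deviation payoff £0 → loss £276.
£489: truthful payoff £971, deviation payoff £0 → loss £971.
£1189: truthful payoff £271, deviation payoff £0 → loss £271.
£1421: truthful payoff £39, deviation payoff £0 → loss £39.
£787: truthful payoff £673, deviation payoff £0 → loss £673.
£178: outcomes coincide → loss £0.
£1182: truthful payoff £278, deviation payoff £0 → loss £278.
Total loss = £276 + £971 + £271 + £39 + £673 + £278 = £2508.

£2508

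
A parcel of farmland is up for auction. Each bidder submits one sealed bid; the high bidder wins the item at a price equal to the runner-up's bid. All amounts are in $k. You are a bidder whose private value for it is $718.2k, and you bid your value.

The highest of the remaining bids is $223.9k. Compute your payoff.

Your bid $718.2k exceeds the highest competing bid $223.9k, so you win.
In a second-price auction the winner pays the second-highest bid, $223.9k.
Payoff = value − price = $718.2k − $223.9k = $494.3k.

$494.3k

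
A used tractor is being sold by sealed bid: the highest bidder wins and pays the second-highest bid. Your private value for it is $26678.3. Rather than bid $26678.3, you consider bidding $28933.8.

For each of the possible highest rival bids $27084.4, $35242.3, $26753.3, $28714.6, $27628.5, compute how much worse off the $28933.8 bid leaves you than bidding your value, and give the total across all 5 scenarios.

The deviation costs you only when the competing bid falls strictly between $26678.3 and $28933.8; elsewhere both bids give the same outcome.
$27084.4: truthful payoff $0, deviation payoff −$406.1 → loss $406.1.
$35242.3: outcomes coincide → loss $0.
$26753.3: truthful payoff $0, deviation payoff −$75 → loss $75.
$28714.6: truthful payoff $0, deviation payoff −$2036.3 → loss $2036.3.
$27628.5: truthful payoff $0, deviation payoff −$950.2 → loss $950.2.
Total loss = $406.1 + $75 + $2036.3 + $950.2 = $3467.6.

$3467.6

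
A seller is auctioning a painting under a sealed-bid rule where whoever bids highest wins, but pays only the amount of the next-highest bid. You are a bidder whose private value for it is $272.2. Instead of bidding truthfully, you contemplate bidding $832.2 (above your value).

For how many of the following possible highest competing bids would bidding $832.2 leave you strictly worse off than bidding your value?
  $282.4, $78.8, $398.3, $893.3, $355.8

The deviation hurts exactly when the highest competing bid lies strictly between $272.2 and $832.2 — overbidding then wins at a price above your value.
$282.4: inside the interval → strictly worse (loss $10.2).
$78.8: below both → same outcome either way.
$398.3: inside the interval → strictly worse (loss $126.1).
$893.3: above both → same outcome either way.
$355.8: inside the interval → strictly worse (loss $83.6).
Count: 3.

3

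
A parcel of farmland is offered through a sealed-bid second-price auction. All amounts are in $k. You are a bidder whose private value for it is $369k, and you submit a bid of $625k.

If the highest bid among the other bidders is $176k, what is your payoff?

Your bid $625k exceeds the highest competing bid $176k, so you win.
In a second-price auction the winner pays the second-highest bid, $176k.
Payoff = value − price = $369k − $176k = $193k.

$193k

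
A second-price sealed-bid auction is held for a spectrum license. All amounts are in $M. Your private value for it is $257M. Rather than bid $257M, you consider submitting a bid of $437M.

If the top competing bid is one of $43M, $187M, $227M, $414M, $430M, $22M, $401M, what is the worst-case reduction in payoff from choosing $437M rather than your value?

$173M

$43M: same outcome either way → loss $0M.
$187M: same outcome either way → loss $0M.
$227M: same outcome either way → loss $0M.
$414M: truthful gives $0M, deviation gives −$157M → loss $157M.
$430M: truthful gives $0M, deviation gives −$173M → loss $173M.
$22M: same outcome either way → loss $0M.
$401M: truthful gives $0M, deviation gives −$144M → loss $144M.
Maximum loss: $173M.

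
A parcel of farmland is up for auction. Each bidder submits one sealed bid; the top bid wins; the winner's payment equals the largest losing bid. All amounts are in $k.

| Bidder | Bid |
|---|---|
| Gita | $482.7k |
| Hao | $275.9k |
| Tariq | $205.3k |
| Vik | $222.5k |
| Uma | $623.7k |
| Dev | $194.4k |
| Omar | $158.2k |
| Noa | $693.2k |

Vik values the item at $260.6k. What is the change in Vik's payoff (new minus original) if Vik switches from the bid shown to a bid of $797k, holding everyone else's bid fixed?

−$432.6k

The highest bid among the other bidders is $693.2k; Vik's bid doesn't change that.
Original bid $222.5k: Vik is not highest (top rival bid is $693.2k); payoff $0k.
Alternative bid $797k: Vik is highest, pays the top rival bid $693.2k; payoff $260.6k − $693.2k = −$432.6k.
Change in payoff = −$432.6k − ($0k) = −$432.6k.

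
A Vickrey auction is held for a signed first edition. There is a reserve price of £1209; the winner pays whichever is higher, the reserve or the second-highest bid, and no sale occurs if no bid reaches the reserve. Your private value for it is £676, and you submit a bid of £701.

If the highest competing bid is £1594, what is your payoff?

£0

Your bid £701 is below the highest competing bid £1594, so you lose. Payoff £0.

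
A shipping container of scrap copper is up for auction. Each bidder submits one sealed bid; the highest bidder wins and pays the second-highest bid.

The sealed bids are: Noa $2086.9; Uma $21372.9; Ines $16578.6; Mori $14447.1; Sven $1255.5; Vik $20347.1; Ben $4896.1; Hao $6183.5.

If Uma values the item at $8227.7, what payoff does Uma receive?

Highest bid: Uma at $21372.9, so Uma wins.
Second-highest bid: Vik at $20347.1 — that is the price the winner pays.
Uma's payoff = value − price = $8227.7 − $20347.1 = −$12119.4.

−$12119.4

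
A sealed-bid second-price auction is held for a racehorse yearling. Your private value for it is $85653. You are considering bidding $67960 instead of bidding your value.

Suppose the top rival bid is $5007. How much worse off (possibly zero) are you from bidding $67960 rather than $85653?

Bidding your value $85653: you win (since $85653 > $5007) and pay $5007. Payoff $80646.
Bidding $67960: you win and pay $5007. Payoff $85653 − $5007 = $80646.
Difference = $80646 − $80646 = $0; both bids lead to the same outcome because the competing bid is below both your value and your alternative bid.

$0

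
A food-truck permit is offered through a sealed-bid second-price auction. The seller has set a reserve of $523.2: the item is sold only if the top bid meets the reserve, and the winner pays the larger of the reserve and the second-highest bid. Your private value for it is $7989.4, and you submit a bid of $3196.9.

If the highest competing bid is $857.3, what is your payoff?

$7132.1

Your bid $3196.9 is the highest and exceeds the reserve.
Price = max(second-highest bid, reserve) = max($857.3, $523.2) = $857.3.
Payoff = $7989.4 − $857.3 = $7132.1.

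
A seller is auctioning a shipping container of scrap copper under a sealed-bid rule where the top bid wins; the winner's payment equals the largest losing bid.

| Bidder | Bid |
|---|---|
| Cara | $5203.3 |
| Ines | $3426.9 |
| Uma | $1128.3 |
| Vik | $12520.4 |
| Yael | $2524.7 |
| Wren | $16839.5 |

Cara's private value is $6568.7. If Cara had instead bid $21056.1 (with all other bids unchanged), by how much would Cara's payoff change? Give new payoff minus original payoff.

The highest bid among the other bidders is $16839.5; Cara's bid doesn't change that.
Original bid $5203.3: Cara is not highest (top rival bid is $16839.5); payoff $0.
Alternative bid $21056.1: Cara is highest, pays the top rival bid $16839.5; payoff $6568.7 − $16839.5 = −$10270.8.
Change in payoff = −$10270.8 − ($0) = −$10270.8.

−$10270.8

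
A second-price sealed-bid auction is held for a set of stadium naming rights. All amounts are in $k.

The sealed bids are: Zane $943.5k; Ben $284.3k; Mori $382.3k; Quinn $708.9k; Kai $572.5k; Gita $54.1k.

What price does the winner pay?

$708.9k

Highest bid: Zane at $943.5k, so Zane wins.
Second-highest bid: Quinn at $708.9k — that is the price the winner pays.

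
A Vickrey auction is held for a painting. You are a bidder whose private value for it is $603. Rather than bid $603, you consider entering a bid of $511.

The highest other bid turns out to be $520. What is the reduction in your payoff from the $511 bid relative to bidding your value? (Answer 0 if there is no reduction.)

$83

Bidding your value $603: you win (since $603 > $520) and pay $520. Payoff $83.
Bidding $511: you lose. Payoff $0.
The competing bid $520 lies between your shaded bid and your value, so underbidding forfeits an item you could have won at a profitable price.
Loss from deviating = $83 − ($0) = $83.
Truthful bidding weakly dominates here: raising your bid can only win items priced above your value, and lowering it can only forfeit items priced below.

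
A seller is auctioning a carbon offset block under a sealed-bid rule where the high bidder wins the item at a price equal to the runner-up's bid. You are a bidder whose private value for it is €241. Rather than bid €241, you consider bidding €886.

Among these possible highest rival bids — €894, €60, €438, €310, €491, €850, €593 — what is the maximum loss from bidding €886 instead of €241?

€609

€894: same outcome either way → loss €0.
€60: same outcome either way → loss €0.
€438: truthful gives €0, deviation gives −€197 → loss €197.
€310: truthful gives €0, deviation gives −€69 → loss €69.
€491: truthful gives €0, deviation gives −€250 → loss €250.
€850: truthful gives €0, deviation gives −€609 → loss €609.
€593: truthful gives €0, deviation gives −€352 → loss €352.
Maximum loss: €609.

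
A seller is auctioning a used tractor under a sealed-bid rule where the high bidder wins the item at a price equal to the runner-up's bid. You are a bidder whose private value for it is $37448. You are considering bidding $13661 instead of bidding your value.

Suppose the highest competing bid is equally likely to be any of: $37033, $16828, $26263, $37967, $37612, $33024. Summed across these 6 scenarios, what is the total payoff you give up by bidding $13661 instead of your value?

The deviation costs you only when the competing bid falls strictly between $13661 and $37448; elsewhere both bids give the same outcome.
$37033: truthful payoff $415, deviation payoff $0 → loss $415.
$16828: truthful payoff $20620, deviation payoff $0 → loss $20620.
$26263: truthful payoff $11185, deviation payoff $0 → loss $11185.
$37967: outcomes coincide → loss $0.
$37612: outcomes coincide → loss $0.
$33024: truthful payoff $4424, deviation payoff $0 → loss $4424.
Total loss = $415 + $20620 + $11185 + $4424 = $36644.

$36644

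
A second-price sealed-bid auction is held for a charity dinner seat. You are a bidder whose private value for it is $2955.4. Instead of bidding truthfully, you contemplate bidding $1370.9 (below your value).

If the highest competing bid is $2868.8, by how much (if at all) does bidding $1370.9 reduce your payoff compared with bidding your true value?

Bidding your value $2955.4: you win (since $2955.4 > $2868.8) and pay $2868.8. Payoff $86.6.
Bidding $1370.9: you lose. Payoff $0.
The competing bid $2868.8 lies between your shaded bid and your value, so underbidding forfeits an item you could have won at a profitable price.
Loss from deviating = $86.6 − ($0) = $86.6.

$86.6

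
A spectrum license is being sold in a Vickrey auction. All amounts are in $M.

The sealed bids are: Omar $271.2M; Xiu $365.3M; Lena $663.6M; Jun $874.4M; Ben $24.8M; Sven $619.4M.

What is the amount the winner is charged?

$663.6M

Highest bid: Jun at $874.4M, so Jun wins.
Second-highest bid: Lena at $663.6M — that is the price the winner pays.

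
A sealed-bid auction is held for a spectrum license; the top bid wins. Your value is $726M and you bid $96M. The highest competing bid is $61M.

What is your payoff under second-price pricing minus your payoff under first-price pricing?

You have the highest bid, so you win under either rule.
Second-price: pay $61M → payoff $665M.
First-price: pay your own bid $96M → payoff $630M.
Difference = $665M − ($630M) = $35M.

$35M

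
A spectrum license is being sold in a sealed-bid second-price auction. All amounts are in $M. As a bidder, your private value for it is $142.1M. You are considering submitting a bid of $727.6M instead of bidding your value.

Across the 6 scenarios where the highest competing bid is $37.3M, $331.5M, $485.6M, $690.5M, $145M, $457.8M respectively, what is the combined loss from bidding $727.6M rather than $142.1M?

$1399.9M

The deviation costs you only when the competing bid falls strictly between $142.1M and $727.6M; elsewhere both bids give the same outcome.
$37.3M: outcomes coincide → loss $0M.
$331.5M: truthful payoff $0M, deviation payoff −$189.4M → loss $189.4M.
$485.6M: truthful payoff $0M, deviation payoff −$343.5M → loss $343.5M.
$690.5M: truthful payoff $0M, deviation payoff −$548.4M → loss $548.4M.
$145M: truthful payoff $0M, deviation payoff −$2.9M → loss $2.9M.
$457.8M: truthful payoff $0M, deviation payoff −$315.7M → loss $315.7M.
Total loss = $189.4M + $343.5M + $548.4M + $2.9M + $315.7M = $1399.9M.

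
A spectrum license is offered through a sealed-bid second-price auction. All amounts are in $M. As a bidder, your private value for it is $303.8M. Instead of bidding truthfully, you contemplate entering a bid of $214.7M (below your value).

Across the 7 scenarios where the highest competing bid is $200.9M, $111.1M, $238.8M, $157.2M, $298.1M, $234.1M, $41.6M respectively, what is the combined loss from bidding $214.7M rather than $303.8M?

$140.4M

The deviation costs you only when the competing bid falls strictly between $214.7M and $303.8M; elsewhere both bids give the same outcome.
$200.9M: outcomes coincide → loss $0M.
$111.1M: outcomes coincide → loss $0M.
$238.8M: truthful payoff $65M, deviation payoff $0M → loss $65M.
$157.2M: outcomes coincide → loss $0M.
$298.1M: truthful payoff $5.7M, deviation payoff $0M → loss $5.7M.
$234.1M: truthful payoff $69.7M, deviation payoff $0M → loss $69.7M.
$41.6M: outcomes coincide → loss $0M.
Total loss = $65M + $5.7M + $69.7M = $140.4M.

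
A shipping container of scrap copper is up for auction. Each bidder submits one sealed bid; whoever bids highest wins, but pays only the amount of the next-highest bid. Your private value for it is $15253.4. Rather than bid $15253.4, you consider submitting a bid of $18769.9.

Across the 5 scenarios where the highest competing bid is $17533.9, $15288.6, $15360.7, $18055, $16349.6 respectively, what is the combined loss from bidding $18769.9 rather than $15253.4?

$6320.8

The deviation costs you only when the competing bid falls strictly between $15253.4 and $18769.9; elsewhere both bids give the same outcome.
$17533.9: truthful payoff $0, deviation payoff −$2280.5 → loss $2280.5.
$15288.6: truthful payoff $0, deviation payoff −$35.2 → loss $35.2.
$15360.7: truthful payoff $0, deviation payoff −$107.3 → loss $107.3.
$18055: truthful payoff $0, deviation payoff −$2801.6 → loss $2801.6.
$16349.6: truthful payoff $0, deviation payoff −$1096.2 → loss $1096.2.
Total loss = $2280.5 + $35.2 + $107.3 + $2801.6 + $1096.2 = $6320.8.
Because the price is fixed by the runner-up's bid, deviating from your value can only change a good outcome into a bad one — never the reverse.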